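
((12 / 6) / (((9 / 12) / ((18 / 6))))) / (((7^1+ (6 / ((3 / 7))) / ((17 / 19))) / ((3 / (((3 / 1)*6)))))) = 68 / 1155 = 0.06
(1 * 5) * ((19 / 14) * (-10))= -475 / 7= -67.86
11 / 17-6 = -91 / 17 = -5.35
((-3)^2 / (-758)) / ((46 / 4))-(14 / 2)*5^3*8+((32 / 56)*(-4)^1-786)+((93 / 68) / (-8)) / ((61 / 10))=-7885102091483 / 1012427248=-7788.31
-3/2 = -1.50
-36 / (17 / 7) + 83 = 1159 / 17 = 68.18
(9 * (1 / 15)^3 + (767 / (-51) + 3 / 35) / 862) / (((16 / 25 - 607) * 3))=282361 / 34987047795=0.00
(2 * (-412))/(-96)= 103/12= 8.58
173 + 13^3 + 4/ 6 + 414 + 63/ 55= 459659/ 165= 2785.81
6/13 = 0.46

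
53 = 53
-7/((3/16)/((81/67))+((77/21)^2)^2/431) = -558576/45841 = -12.19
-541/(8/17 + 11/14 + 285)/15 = -128758/1021935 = -0.13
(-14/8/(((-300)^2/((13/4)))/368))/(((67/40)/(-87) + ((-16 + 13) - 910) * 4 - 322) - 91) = 60697/10609700250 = 0.00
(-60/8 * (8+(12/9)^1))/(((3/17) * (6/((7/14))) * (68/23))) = -805/72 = -11.18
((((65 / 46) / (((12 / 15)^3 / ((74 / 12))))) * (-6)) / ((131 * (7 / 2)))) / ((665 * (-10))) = 12025 / 359053184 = 0.00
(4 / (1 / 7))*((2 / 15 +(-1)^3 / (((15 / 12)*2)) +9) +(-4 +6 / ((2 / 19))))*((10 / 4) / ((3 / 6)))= 25928 / 3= 8642.67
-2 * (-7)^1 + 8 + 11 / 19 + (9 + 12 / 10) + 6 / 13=41052 / 1235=33.24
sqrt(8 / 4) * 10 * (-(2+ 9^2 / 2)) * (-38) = 16150 * sqrt(2) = 22839.55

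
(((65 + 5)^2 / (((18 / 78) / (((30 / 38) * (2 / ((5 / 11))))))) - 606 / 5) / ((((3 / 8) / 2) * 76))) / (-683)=-27981944 / 3698445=-7.57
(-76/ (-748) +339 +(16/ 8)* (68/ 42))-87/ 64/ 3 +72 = 104021285/ 251328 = 413.89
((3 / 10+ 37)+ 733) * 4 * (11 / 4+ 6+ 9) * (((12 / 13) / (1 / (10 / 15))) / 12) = 546913 / 195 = 2804.68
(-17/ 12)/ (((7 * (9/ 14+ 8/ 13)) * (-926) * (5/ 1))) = 0.00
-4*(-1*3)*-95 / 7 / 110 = -114 / 77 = -1.48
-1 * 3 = -3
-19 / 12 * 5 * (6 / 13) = -95 / 26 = -3.65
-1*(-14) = 14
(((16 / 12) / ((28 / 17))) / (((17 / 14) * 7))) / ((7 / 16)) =32 / 147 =0.22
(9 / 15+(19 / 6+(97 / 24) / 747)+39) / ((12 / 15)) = 3834089 / 71712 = 53.47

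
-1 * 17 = -17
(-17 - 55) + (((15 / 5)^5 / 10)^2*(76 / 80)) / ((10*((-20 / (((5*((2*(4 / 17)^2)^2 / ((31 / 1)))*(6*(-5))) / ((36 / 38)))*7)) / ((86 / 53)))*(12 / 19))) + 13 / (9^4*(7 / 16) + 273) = -11877383557720036 / 172543288147125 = -68.84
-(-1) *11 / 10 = 11 / 10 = 1.10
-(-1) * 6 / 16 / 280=3 / 2240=0.00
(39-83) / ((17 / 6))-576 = -591.53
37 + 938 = 975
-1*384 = -384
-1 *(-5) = 5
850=850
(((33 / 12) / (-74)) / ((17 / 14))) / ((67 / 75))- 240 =-40463055 / 168572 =-240.03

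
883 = 883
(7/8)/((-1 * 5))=-7/40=-0.18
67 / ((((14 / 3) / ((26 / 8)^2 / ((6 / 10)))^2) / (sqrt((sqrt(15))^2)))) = 47839675*sqrt(15) / 10752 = 17232.35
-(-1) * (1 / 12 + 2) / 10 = 5 / 24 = 0.21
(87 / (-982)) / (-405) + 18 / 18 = 132599 / 132570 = 1.00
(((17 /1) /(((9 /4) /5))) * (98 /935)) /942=196 /46629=0.00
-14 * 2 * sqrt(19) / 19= -28 * sqrt(19) / 19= -6.42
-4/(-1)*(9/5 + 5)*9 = 1224/5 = 244.80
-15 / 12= -5 / 4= -1.25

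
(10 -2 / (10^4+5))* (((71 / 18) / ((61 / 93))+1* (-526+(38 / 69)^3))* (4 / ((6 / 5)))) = -17326.96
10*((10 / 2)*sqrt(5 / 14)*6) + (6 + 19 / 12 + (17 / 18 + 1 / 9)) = 311 / 36 + 150*sqrt(70) / 7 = 187.92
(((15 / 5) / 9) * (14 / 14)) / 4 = 1 / 12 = 0.08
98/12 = 49/6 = 8.17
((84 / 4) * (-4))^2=7056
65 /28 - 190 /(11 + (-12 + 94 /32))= -83105 /868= -95.74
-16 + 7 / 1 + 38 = 29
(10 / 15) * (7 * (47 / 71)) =658 / 213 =3.09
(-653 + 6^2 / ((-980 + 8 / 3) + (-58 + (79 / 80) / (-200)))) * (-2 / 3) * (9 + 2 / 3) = 1882295504138 / 447266133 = 4208.45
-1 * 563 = -563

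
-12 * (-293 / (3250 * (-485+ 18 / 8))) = -7032 / 3137875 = -0.00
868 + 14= 882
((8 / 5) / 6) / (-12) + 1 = 44 / 45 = 0.98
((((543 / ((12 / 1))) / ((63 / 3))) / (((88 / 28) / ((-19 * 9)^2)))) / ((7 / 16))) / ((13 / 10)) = 35284140 / 1001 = 35248.89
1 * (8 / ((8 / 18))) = 18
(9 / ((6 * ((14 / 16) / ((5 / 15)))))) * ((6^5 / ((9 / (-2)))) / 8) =-864 / 7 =-123.43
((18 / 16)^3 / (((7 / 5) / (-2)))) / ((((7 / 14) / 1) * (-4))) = 3645 / 3584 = 1.02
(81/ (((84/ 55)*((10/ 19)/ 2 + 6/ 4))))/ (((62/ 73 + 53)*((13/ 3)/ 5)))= 30895425/ 47934614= 0.64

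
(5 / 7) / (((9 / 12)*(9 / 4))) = 80 / 189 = 0.42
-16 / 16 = -1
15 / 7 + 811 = 5692 / 7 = 813.14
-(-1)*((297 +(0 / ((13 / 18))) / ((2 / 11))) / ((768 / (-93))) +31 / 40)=-45043 / 1280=-35.19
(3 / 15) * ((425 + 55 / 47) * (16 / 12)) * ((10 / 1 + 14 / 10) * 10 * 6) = 3653472 / 47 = 77733.45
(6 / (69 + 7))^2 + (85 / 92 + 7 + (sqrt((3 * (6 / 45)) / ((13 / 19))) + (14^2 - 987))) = -6501829 / 8303 + sqrt(2470) / 65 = -782.31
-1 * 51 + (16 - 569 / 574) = -20659 / 574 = -35.99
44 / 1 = 44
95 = 95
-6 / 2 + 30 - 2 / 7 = 26.71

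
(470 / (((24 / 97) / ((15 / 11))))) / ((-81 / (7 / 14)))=-15.99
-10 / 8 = -5 / 4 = -1.25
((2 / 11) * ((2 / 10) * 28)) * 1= 56 / 55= 1.02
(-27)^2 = 729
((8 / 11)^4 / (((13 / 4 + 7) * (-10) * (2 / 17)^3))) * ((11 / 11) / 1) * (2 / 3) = -10061824 / 9004215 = -1.12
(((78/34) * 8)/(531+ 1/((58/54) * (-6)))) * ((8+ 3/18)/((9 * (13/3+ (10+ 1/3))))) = 36946/17272629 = 0.00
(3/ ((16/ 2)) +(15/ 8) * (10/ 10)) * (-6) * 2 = -27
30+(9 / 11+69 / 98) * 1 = 33981 / 1078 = 31.52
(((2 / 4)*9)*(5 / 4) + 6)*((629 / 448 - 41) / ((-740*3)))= 549909 / 2652160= 0.21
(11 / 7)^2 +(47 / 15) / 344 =626663 / 252840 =2.48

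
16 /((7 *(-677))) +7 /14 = 4707 /9478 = 0.50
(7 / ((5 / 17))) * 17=2023 / 5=404.60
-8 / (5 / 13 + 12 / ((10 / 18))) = -0.36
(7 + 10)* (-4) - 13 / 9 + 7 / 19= -11812 / 171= -69.08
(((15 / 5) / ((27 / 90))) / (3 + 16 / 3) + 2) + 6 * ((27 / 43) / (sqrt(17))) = 162 * sqrt(17) / 731 + 16 / 5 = 4.11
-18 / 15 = -6 / 5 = -1.20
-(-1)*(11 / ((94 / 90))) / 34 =495 / 1598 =0.31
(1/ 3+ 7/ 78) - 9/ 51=109/ 442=0.25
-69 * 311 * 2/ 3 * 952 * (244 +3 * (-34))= -1933942304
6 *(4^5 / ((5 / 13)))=79872 / 5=15974.40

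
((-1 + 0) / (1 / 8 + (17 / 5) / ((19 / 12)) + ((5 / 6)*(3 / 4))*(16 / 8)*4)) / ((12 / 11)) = -2090 / 16581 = -0.13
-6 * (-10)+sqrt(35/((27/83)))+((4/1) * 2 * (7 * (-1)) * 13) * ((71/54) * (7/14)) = -11302/27+sqrt(8715)/9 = -408.22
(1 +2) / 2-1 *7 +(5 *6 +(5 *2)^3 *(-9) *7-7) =-125965 / 2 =-62982.50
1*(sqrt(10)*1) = sqrt(10) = 3.16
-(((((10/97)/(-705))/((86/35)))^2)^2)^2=-0.00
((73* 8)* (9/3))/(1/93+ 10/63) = 3421656/331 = 10337.33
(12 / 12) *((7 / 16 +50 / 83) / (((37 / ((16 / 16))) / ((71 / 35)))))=98051 / 1719760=0.06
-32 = -32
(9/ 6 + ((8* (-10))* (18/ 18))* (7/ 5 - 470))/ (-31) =-1209.34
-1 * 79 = -79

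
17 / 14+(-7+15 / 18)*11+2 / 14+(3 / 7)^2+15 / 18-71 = -136.46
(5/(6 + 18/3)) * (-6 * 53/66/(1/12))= -265/11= -24.09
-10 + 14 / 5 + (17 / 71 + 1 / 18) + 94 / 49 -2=-2187587 / 313110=-6.99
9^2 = 81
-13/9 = -1.44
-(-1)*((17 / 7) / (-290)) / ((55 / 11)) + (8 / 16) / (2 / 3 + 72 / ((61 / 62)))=0.01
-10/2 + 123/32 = -37/32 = -1.16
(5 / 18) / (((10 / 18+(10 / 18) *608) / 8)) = 4 / 609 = 0.01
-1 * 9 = -9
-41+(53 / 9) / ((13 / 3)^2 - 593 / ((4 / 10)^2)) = -5442921 / 132749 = -41.00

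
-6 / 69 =-2 / 23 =-0.09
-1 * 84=-84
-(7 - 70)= 63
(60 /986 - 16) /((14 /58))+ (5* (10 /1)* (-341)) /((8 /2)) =-1030191 /238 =-4328.53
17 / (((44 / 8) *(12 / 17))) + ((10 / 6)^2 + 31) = 7555 / 198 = 38.16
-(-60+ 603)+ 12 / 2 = -537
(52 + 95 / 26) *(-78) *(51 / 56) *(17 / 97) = -3763647 / 5432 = -692.87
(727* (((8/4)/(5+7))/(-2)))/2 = -727/24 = -30.29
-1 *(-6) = 6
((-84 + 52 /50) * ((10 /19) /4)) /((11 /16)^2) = -265472 /11495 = -23.09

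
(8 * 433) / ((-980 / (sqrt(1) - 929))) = 803648 / 245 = 3280.20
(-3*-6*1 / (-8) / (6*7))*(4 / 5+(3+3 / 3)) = -9 / 35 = -0.26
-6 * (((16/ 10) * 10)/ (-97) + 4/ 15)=-296/ 485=-0.61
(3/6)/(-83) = -1/166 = -0.01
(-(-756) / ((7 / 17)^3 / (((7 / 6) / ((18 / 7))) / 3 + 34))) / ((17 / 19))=413319.15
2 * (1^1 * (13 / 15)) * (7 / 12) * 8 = 364 / 45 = 8.09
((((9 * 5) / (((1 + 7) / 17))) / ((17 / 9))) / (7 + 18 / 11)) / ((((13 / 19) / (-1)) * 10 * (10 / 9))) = -8019 / 10400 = -0.77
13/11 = 1.18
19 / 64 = 0.30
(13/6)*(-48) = -104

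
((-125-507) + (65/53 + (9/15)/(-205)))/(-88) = 17133467/2390300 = 7.17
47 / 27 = 1.74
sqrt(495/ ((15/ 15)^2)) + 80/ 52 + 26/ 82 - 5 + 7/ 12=-16381/ 6396 + 3*sqrt(55)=19.69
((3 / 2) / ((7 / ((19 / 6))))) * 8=5.43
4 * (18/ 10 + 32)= 676/ 5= 135.20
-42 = -42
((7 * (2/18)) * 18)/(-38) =-7/19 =-0.37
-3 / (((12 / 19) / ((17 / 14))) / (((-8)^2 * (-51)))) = 131784 / 7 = 18826.29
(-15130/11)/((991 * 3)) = -15130/32703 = -0.46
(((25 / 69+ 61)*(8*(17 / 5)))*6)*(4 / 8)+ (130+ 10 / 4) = 1182123 / 230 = 5139.67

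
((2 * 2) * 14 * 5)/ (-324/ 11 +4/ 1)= -11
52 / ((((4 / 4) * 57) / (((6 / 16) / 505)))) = 13 / 19190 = 0.00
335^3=37595375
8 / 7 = 1.14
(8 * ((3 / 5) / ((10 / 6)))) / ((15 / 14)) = 336 / 125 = 2.69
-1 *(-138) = 138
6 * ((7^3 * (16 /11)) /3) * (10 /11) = 109760 /121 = 907.11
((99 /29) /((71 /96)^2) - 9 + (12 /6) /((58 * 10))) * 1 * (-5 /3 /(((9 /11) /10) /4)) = 30558220 /136107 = 224.52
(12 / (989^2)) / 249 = 0.00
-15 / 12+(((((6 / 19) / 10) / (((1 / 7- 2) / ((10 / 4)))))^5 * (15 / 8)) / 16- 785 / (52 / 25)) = -1425893491858161355 / 3765691293724672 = -378.65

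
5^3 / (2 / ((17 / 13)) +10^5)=0.00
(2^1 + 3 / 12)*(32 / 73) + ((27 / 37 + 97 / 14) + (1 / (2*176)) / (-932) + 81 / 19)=1521197469951 / 117851414912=12.91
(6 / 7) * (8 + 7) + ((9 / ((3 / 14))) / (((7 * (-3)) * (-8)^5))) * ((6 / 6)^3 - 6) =1474525 / 114688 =12.86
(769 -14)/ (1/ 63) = 47565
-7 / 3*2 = -4.67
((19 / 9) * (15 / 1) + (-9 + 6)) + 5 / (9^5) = 1692743 / 59049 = 28.67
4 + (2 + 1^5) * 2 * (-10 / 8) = -7 / 2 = -3.50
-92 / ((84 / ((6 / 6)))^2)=-23 / 1764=-0.01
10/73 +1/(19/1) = 0.19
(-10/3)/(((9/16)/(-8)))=1280/27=47.41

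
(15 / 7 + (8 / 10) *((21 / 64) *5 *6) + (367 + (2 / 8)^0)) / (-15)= -21169 / 840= -25.20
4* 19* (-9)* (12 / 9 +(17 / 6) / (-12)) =-750.50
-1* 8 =-8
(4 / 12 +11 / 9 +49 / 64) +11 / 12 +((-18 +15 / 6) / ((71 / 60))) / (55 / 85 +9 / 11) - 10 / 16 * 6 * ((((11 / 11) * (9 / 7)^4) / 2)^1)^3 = -1183904901290250715 / 77549299547977152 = -15.27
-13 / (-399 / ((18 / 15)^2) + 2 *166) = -156 / 659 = -0.24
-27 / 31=-0.87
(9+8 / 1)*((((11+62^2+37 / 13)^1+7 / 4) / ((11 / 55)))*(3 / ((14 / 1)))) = 51178245 / 728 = 70299.79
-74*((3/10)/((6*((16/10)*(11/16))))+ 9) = -7363/11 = -669.36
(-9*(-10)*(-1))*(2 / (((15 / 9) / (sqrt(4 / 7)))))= -216*sqrt(7) / 7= -81.64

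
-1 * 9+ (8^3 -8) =495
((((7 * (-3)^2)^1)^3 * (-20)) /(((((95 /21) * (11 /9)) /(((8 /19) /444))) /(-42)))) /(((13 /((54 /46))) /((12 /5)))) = 1714930346304 /219655865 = 7807.35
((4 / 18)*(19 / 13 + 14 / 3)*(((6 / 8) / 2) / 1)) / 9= 239 / 4212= 0.06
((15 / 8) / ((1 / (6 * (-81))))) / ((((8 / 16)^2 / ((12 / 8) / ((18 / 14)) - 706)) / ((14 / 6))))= 5994607.50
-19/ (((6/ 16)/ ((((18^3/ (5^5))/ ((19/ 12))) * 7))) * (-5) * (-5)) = -1306368/ 78125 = -16.72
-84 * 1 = -84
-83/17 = -4.88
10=10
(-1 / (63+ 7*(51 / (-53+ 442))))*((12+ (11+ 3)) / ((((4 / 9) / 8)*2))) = -15171 / 4144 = -3.66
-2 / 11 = -0.18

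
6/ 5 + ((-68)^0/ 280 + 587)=164697/ 280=588.20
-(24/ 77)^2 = -576/ 5929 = -0.10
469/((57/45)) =370.26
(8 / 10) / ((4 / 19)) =19 / 5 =3.80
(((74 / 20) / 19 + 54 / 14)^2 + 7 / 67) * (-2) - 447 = -28446543857 / 59258150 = -480.04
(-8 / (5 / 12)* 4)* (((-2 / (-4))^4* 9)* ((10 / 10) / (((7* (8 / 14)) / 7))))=-378 / 5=-75.60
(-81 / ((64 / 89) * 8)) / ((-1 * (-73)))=-7209 / 37376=-0.19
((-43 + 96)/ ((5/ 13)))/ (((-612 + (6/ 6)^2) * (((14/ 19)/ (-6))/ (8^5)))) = 98992128/ 1645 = 60177.59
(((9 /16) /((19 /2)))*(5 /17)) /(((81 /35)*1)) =0.01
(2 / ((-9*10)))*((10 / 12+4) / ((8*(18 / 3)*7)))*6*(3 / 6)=-29 / 30240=-0.00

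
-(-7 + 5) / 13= 2 / 13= 0.15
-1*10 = -10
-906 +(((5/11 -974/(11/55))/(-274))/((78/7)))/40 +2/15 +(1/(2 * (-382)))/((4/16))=-1626967516171/1796102880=-905.83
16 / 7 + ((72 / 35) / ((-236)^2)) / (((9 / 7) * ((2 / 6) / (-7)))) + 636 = 638.29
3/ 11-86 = -943/ 11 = -85.73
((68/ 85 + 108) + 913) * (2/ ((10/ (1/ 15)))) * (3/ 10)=4.09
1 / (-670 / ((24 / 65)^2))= -0.00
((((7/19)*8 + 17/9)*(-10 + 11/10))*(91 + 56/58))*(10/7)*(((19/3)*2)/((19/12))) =-74780648/1653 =-45239.35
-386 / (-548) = 193 / 274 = 0.70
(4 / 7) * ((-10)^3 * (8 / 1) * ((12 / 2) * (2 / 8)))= -6857.14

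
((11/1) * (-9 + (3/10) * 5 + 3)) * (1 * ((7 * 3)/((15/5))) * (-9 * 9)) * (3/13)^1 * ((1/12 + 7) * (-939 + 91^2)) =17515460655/52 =336835781.83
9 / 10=0.90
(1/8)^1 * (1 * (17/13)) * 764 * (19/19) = 3247/26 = 124.88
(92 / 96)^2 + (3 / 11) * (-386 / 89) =-0.26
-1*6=-6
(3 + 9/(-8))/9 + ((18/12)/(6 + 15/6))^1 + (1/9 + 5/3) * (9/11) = 8255/4488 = 1.84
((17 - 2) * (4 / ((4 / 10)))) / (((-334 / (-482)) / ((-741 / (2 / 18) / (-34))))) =120542175 / 2839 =42459.38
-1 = -1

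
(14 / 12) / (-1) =-1.17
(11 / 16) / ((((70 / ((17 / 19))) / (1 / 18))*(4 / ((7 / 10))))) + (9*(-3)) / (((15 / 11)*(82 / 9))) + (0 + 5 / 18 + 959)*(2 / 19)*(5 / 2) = 1182067873 / 4723200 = 250.27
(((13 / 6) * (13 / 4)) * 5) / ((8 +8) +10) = 65 / 48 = 1.35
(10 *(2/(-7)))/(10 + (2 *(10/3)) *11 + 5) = -12/371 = -0.03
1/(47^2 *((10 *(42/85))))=17/185556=0.00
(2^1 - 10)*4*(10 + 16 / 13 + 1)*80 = -407040 / 13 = -31310.77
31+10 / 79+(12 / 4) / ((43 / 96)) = 128489 / 3397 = 37.82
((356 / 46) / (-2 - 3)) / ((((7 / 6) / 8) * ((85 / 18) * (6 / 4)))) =-102528 / 68425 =-1.50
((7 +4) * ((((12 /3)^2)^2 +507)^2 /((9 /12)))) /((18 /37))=473885566 /27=17551317.26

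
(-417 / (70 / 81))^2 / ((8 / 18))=523876.10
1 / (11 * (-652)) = -1 / 7172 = -0.00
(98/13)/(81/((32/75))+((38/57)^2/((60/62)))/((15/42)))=2116800/53669213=0.04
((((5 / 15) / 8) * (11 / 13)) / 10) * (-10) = -11 / 312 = -0.04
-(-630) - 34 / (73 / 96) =42726 / 73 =585.29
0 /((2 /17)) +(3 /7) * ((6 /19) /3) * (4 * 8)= 192 /133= 1.44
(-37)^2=1369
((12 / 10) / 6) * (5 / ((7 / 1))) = 1 / 7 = 0.14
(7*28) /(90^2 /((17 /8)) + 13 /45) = 21420 /416603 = 0.05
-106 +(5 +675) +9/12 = 2299/4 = 574.75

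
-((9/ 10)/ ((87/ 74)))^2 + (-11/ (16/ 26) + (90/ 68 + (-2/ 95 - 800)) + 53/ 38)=-44319305349/ 54328600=-815.76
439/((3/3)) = 439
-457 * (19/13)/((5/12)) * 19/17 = -1979724/1105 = -1791.61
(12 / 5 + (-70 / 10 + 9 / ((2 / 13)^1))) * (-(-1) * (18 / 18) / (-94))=-539 / 940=-0.57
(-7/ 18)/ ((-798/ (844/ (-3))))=-211/ 1539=-0.14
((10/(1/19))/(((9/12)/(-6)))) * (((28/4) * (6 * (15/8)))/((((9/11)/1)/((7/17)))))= -1024100/17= -60241.18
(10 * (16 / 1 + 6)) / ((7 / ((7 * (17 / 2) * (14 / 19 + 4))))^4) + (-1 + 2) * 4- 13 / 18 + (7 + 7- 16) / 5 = 6781268386128139 / 11728890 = 578167958.45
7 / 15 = 0.47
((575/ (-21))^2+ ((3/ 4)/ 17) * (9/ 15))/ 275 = 2.73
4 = 4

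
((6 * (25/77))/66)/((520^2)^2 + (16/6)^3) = 675/1672093463473664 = 0.00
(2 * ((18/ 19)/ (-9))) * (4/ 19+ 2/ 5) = -232/ 1805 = -0.13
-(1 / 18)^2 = -1 / 324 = -0.00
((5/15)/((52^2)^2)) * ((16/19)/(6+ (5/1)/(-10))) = 1/143261976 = 0.00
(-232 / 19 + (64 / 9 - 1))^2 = 1087849 / 29241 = 37.20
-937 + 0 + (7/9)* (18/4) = -1867/2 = -933.50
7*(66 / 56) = 33 / 4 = 8.25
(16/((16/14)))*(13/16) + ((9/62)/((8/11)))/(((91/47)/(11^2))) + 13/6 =3522689/135408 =26.02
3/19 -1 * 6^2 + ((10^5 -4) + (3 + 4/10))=9496538/95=99963.56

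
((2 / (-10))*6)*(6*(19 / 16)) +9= 9 / 20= 0.45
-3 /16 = -0.19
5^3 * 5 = 625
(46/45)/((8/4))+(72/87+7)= 10882/1305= 8.34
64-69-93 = -98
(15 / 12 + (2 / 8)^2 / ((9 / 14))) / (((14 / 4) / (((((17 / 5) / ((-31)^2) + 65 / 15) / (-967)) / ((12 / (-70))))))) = 1516013 / 150544494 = 0.01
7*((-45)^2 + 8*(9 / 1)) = 14679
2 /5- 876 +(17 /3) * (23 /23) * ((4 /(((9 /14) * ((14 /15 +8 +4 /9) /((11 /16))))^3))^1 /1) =-126336156444971 /144290780160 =-875.57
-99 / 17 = -5.82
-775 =-775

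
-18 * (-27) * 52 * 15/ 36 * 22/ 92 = 57915/ 23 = 2518.04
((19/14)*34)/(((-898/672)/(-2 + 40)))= -589152/449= -1312.14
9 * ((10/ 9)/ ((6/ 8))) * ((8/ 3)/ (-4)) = -80/ 9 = -8.89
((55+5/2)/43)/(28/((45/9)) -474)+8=1610721/201412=8.00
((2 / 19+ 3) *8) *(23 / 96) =1357 / 228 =5.95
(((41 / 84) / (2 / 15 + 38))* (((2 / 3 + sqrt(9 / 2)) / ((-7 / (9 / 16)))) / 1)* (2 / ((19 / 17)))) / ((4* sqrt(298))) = -94095* sqrt(149) / 20312900608 - 10455* sqrt(298) / 10156450304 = -0.00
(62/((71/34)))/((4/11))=81.65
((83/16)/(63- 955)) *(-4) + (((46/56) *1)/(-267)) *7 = 1645/952656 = 0.00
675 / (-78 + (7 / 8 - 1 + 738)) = 5400 / 5279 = 1.02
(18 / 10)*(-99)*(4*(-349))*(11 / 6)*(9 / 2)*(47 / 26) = 482297409 / 130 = 3709980.07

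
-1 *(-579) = 579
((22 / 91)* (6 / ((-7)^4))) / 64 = 33 / 3495856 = 0.00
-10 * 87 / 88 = -435 / 44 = -9.89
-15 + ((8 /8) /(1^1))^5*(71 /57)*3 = -214 /19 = -11.26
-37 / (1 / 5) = -185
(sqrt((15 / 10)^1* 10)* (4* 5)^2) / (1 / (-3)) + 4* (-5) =-1200* sqrt(15) - 20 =-4667.58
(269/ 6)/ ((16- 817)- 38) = -269/ 5034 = -0.05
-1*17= -17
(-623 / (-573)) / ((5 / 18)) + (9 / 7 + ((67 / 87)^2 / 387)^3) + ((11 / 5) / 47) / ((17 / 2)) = 698790748768222989995230666 / 134244530910466241915861505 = 5.21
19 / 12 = 1.58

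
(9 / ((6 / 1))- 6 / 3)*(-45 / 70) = 9 / 28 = 0.32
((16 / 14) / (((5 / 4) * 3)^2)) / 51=128 / 80325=0.00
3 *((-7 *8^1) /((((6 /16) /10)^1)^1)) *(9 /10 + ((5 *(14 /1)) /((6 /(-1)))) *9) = 466368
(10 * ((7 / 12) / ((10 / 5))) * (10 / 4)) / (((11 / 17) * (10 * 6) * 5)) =0.04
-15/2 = -7.50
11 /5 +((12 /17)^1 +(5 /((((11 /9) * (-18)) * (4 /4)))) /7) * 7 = 12929 /1870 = 6.91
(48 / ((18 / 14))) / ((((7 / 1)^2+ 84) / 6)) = 32 / 19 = 1.68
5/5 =1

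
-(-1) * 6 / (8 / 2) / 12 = 1 / 8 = 0.12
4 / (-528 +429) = -4 / 99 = -0.04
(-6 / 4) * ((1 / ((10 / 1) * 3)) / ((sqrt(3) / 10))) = -sqrt(3) / 6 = -0.29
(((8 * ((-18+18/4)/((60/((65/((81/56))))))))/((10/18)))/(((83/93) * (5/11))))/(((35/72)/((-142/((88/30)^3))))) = 41717754/10043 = 4153.91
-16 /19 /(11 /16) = -256 /209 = -1.22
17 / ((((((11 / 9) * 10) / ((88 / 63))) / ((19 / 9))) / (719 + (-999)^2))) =258069248 / 63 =4096337.27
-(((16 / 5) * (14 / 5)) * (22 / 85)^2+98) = -17809666 / 180625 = -98.60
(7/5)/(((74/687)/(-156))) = -375102/185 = -2027.58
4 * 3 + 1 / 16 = 193 / 16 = 12.06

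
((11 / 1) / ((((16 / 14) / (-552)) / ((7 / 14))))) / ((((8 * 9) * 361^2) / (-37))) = 65527 / 6255408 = 0.01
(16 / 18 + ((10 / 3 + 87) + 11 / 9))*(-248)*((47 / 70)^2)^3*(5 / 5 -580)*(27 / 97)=60364554413348952 / 178311765625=338533.77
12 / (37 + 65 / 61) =122 / 387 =0.32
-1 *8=-8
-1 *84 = -84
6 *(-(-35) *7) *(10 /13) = 14700 /13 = 1130.77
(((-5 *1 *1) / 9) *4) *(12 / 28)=-20 / 21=-0.95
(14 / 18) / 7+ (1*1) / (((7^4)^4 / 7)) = 4747561509952 / 42728053589487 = 0.11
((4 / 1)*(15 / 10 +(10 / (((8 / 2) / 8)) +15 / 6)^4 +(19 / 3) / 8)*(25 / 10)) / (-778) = -61509925 / 18672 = -3294.23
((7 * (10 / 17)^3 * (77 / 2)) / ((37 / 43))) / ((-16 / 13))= -37662625 / 727124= -51.80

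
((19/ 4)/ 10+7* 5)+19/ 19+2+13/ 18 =14111/ 360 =39.20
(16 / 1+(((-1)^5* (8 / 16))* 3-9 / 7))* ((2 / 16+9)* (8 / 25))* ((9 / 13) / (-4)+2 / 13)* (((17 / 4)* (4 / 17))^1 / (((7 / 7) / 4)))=-2701 / 910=-2.97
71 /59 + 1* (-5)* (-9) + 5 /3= 8473 /177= 47.87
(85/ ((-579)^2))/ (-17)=-5/ 335241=-0.00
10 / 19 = 0.53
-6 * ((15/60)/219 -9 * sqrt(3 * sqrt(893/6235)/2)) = -1/146 + 27 * sqrt(6) * 6235^(3/4) * 893^(1/4)/6235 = 40.68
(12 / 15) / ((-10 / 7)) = -14 / 25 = -0.56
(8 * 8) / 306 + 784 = 119984 / 153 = 784.21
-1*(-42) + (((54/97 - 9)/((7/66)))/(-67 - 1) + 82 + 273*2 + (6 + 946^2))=2953666277/3298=895593.17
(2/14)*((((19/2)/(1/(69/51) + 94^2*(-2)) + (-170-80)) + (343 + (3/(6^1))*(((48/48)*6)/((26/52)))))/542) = 11496355/440579876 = 0.03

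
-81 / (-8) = 81 / 8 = 10.12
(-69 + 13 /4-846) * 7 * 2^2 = -25529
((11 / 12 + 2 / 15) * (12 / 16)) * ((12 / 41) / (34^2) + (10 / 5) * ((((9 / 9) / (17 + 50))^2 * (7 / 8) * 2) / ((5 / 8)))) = 25143741 / 21276064400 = 0.00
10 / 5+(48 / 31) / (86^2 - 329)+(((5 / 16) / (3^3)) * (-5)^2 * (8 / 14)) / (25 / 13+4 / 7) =11098960357 / 5370891732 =2.07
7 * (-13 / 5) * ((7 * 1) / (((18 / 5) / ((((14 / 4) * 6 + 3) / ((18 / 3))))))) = -1274 / 9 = -141.56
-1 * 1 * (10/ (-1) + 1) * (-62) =-558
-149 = -149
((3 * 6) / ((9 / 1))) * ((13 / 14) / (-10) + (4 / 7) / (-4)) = -33 / 70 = -0.47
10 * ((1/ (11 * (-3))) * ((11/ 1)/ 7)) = -10/ 21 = -0.48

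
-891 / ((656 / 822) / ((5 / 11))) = -166455 / 328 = -507.48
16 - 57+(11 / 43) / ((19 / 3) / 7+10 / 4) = -22877 / 559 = -40.92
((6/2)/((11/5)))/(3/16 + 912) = 16/10703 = 0.00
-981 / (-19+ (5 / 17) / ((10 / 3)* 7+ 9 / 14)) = 16793739 / 325051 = 51.66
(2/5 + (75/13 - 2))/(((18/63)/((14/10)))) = 13279/650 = 20.43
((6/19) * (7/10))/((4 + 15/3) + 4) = 21/1235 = 0.02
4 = 4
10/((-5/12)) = -24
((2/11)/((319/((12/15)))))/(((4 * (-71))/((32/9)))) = -64/11211255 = -0.00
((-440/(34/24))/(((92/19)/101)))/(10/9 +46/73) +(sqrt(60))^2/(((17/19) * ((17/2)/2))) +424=-283497961/86411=-3280.81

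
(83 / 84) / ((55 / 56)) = 166 / 165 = 1.01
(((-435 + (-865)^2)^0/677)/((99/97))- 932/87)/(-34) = 1224647/3887334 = 0.32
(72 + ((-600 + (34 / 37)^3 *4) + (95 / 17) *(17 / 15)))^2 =6209486807288209 / 23091537681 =268907.46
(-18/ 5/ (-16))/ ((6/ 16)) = 3/ 5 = 0.60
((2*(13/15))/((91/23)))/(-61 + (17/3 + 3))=-46/5495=-0.01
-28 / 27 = -1.04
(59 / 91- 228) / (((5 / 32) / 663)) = -33764448 / 35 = -964698.51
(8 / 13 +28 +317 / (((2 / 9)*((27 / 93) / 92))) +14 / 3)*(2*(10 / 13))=352618720 / 507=695500.43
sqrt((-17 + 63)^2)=46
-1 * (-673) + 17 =690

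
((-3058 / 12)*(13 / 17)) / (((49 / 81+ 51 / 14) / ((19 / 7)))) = -124.52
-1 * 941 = -941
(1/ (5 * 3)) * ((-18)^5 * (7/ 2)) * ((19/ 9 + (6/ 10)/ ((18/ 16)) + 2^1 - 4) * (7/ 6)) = -8287272/ 25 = -331490.88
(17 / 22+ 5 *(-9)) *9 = -8757 / 22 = -398.05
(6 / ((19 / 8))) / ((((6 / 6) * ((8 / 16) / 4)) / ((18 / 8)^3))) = 4374 / 19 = 230.21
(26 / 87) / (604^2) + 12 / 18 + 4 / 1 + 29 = 178091015 / 5289832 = 33.67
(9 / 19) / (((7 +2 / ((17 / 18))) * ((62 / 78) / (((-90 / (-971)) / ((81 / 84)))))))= 111384 / 17729489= 0.01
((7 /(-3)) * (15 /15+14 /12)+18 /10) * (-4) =586 /45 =13.02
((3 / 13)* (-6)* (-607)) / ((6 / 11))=20031 / 13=1540.85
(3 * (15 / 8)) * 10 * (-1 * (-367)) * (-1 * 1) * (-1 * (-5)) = -412875 / 4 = -103218.75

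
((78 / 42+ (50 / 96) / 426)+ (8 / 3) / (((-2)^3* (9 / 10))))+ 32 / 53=47605777 / 22758624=2.09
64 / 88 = 8 / 11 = 0.73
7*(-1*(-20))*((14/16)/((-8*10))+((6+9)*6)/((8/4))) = 201551/32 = 6298.47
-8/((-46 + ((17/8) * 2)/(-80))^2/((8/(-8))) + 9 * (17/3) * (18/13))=10649600/2729325997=0.00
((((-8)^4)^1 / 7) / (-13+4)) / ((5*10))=-2048 / 1575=-1.30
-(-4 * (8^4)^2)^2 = -4503599627370496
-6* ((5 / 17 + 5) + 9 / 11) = -6858 / 187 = -36.67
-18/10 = -9/5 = -1.80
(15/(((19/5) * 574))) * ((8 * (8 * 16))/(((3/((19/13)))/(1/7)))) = 12800/26117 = 0.49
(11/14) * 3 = 33/14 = 2.36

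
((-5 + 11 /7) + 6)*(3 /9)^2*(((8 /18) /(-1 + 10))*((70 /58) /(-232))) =-5 /68121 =-0.00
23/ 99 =0.23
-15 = -15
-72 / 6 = -12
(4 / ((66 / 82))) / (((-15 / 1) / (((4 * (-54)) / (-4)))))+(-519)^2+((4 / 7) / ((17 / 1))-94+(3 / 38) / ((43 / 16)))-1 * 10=1439693201493 / 5347265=269239.17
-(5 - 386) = 381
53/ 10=5.30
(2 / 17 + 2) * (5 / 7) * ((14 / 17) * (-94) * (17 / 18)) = -1880 / 17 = -110.59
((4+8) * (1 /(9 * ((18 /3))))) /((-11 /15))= -10 /33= -0.30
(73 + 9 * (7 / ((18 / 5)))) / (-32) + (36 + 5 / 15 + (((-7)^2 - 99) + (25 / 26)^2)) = -505223 / 32448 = -15.57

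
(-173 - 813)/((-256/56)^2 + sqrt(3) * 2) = -12368384/254941 + 1183693 * sqrt(3)/254941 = -40.47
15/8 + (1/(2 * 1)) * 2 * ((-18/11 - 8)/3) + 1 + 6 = 1495/264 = 5.66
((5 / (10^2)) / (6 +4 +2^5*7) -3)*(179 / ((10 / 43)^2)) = -4646501869 / 468000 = -9928.42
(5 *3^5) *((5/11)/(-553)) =-6075/6083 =-1.00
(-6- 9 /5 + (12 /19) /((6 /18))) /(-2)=561 /190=2.95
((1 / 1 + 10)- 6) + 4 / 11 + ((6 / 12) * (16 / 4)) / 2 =70 / 11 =6.36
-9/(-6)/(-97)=-3/194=-0.02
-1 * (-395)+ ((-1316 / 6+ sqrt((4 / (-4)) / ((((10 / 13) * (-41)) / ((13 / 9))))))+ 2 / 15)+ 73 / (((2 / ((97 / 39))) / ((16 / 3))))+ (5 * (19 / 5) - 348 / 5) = 13 * sqrt(410) / 1230+ 356482 / 585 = 609.58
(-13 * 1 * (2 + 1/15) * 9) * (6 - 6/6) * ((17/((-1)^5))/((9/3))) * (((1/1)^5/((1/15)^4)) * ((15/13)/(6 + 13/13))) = 400190625/7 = 57170089.29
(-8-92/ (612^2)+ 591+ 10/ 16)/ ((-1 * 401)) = -109296575/ 75096072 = -1.46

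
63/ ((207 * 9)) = 7/ 207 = 0.03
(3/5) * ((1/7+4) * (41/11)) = 3567/385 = 9.26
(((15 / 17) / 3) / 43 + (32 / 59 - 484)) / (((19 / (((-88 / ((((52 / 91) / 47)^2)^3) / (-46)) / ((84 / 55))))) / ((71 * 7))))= -1135823294575980559678131695 / 231596519424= -4904319362833554.29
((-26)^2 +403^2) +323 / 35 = 5708298 / 35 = 163094.23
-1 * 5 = -5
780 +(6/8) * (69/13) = 40767/52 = 783.98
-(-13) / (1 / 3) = 39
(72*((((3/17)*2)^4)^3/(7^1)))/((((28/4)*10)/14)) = 156728328192/20391778303041635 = 0.00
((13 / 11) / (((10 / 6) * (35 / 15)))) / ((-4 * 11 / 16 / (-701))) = 328068 / 4235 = 77.47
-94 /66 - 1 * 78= -2621 /33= -79.42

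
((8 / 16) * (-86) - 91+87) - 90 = -137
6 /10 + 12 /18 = 1.27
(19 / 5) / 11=19 / 55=0.35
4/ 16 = 0.25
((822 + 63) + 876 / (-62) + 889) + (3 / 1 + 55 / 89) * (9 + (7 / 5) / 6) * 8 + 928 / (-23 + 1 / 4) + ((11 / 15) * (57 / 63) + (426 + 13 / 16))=436342520821 / 180769680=2413.80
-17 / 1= -17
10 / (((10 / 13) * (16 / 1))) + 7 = 125 / 16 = 7.81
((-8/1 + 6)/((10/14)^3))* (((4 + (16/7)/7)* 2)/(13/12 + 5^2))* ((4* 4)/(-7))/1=4.16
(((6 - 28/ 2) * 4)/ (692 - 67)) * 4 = -128/ 625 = -0.20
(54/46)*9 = 243/23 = 10.57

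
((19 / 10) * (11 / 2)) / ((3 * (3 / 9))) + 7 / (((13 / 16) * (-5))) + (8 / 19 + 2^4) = 124231 / 4940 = 25.15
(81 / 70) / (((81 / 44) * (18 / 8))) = 88 / 315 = 0.28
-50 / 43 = -1.16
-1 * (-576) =576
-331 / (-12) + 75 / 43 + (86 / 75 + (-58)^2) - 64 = 14321039 / 4300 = 3330.47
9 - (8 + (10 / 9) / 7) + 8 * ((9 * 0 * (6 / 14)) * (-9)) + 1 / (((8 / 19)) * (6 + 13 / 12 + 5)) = 18961 / 18270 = 1.04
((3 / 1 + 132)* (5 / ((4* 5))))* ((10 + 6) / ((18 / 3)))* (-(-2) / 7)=25.71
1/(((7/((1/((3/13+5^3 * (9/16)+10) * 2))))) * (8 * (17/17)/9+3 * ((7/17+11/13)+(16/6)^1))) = 103428/1476793703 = 0.00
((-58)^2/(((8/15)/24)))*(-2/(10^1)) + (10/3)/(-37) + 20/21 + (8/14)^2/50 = -4116660962/135975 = -30275.13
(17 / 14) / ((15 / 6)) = 17 / 35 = 0.49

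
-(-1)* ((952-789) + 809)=972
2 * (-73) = -146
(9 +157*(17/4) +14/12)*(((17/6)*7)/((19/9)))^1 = 967351/152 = 6364.15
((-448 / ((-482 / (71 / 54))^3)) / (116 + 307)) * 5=12526885 / 116542086071589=0.00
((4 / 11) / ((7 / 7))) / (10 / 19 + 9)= 76 / 1991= 0.04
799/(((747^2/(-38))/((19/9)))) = -576878/5022081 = -0.11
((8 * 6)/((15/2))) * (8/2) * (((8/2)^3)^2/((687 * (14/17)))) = 185.34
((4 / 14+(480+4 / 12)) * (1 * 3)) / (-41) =-10093 / 287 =-35.17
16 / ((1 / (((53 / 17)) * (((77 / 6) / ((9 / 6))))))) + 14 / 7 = 65602 / 153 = 428.77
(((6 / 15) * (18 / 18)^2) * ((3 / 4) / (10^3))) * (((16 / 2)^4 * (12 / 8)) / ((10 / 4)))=2304 / 3125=0.74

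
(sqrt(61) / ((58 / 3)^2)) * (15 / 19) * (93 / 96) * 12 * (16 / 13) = 12555 * sqrt(61) / 415454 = 0.24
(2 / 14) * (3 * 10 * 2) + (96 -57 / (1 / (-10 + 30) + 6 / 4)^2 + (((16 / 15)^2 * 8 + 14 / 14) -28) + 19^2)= 641677646 / 1513575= 423.95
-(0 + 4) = -4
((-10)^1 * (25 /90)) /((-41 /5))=125 /369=0.34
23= 23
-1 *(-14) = 14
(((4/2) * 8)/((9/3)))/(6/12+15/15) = 32/9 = 3.56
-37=-37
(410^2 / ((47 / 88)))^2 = 99061535464.01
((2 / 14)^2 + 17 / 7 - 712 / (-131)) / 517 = 50608 / 3318623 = 0.02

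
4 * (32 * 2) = 256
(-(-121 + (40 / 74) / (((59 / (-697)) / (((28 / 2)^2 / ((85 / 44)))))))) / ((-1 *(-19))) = 88341 / 2183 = 40.47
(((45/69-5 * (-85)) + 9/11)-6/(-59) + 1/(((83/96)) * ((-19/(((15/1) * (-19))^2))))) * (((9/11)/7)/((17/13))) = -654912554049/1621773769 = -403.82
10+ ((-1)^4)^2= 11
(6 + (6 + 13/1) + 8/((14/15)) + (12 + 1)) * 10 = 3260/7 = 465.71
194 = 194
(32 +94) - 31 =95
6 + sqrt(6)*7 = 6 + 7*sqrt(6) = 23.15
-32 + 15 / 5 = -29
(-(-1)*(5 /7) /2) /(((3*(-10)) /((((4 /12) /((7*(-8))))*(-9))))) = -1 /1568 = -0.00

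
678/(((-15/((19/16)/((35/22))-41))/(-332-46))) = -34387821/50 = -687756.42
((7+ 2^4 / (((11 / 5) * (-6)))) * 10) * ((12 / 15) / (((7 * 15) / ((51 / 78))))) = 12988 / 45045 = 0.29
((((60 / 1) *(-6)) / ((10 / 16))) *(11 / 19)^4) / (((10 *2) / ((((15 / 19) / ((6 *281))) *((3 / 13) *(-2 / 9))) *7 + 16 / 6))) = -390191551728 / 45225948235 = -8.63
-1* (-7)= 7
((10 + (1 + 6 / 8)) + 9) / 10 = 83 / 40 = 2.08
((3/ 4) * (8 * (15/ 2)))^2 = 2025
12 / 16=3 / 4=0.75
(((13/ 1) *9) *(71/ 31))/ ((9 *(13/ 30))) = 2130/ 31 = 68.71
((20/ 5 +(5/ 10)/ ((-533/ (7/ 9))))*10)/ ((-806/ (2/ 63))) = -191845/ 121791033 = -0.00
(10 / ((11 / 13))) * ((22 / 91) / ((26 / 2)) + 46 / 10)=54638 / 1001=54.58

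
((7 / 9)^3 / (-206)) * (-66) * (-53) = -199969 / 25029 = -7.99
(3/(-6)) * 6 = -3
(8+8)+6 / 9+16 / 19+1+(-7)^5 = -956944 / 57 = -16788.49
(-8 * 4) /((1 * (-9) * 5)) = 32 /45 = 0.71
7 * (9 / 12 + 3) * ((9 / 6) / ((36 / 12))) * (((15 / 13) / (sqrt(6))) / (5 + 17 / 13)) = 525 * sqrt(6) / 1312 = 0.98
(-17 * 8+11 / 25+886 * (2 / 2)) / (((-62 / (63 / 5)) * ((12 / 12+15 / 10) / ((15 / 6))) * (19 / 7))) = -8273601 / 147250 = -56.19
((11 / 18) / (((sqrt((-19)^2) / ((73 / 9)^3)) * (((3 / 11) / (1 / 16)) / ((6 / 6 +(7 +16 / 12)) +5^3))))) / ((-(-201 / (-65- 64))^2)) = -217.64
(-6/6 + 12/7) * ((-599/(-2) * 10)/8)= 14975/56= 267.41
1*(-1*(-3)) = 3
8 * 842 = 6736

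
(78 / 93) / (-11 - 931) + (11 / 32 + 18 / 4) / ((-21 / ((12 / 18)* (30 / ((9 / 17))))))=-64129277 / 7358904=-8.71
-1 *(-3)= 3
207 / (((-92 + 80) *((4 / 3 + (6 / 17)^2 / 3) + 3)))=-59823 / 15172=-3.94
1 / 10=0.10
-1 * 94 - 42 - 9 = -145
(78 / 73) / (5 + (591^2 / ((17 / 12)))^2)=22542 / 1282434744799517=0.00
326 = 326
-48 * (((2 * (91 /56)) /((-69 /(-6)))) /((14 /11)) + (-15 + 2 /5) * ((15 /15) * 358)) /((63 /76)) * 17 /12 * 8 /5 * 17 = 2957159336672 /253575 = 11661872.57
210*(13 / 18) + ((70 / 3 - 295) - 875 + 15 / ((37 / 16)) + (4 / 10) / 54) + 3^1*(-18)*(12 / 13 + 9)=-98983814 / 64935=-1524.35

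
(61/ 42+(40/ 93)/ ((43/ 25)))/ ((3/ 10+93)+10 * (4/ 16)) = 0.02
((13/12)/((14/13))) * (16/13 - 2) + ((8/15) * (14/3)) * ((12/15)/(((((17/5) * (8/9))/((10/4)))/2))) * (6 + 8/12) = 10085/476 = 21.19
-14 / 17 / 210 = -1 / 255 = -0.00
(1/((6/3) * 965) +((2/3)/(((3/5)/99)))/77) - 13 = -156323/13510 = -11.57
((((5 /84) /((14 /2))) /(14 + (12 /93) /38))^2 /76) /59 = 456475 /5550907108110336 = 0.00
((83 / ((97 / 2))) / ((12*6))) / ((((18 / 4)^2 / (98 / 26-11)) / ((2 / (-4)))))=3901 / 919269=0.00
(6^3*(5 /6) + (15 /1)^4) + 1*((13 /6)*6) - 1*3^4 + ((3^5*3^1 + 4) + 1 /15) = 772051 /15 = 51470.07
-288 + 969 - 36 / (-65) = 44301 / 65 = 681.55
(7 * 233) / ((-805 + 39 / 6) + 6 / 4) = -1631 / 797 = -2.05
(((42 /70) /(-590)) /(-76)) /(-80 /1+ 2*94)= 1 /8071200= 0.00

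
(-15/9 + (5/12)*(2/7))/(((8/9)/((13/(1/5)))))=-12675/112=-113.17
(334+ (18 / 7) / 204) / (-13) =-6115 / 238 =-25.69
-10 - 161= -171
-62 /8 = -7.75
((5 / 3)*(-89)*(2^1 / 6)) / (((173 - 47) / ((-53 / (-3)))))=-23585 / 3402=-6.93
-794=-794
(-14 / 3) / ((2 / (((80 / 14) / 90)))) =-4 / 27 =-0.15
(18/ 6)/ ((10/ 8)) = 12/ 5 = 2.40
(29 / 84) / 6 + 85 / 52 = 11087 / 6552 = 1.69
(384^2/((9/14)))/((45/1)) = 229376/45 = 5097.24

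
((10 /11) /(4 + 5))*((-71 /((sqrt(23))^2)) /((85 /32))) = -4544 /38709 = -0.12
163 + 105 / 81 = 4436 / 27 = 164.30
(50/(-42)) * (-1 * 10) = 11.90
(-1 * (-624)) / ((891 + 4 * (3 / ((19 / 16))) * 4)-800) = 11856 / 2497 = 4.75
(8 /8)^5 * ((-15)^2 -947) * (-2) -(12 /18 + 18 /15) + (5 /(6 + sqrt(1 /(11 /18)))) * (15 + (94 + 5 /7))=1517.49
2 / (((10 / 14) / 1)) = 14 / 5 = 2.80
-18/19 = -0.95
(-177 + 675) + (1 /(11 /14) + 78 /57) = 104634 /209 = 500.64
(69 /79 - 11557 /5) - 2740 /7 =-2701.96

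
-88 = -88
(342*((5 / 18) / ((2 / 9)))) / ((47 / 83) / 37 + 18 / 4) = 2625705 / 27733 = 94.68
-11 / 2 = -5.50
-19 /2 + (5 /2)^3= 49 /8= 6.12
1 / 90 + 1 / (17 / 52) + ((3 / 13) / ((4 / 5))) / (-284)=34671173 / 11297520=3.07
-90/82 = -45/41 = -1.10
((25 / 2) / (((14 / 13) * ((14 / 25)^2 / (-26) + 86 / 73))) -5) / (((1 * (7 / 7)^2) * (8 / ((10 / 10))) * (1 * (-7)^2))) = 95942185 / 7590957696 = 0.01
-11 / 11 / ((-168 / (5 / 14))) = 5 / 2352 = 0.00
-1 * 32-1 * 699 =-731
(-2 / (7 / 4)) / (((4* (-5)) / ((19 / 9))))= 38 / 315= 0.12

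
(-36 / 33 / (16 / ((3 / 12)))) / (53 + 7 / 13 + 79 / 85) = -3315 / 10592912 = -0.00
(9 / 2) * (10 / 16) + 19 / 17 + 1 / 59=63343 / 16048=3.95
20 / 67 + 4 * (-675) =-180880 / 67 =-2699.70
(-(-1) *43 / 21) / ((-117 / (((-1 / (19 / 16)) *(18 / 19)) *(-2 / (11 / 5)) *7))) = -13760 / 154869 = -0.09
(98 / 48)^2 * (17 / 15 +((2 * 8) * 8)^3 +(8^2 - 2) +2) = 75531275057 / 8640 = 8742045.72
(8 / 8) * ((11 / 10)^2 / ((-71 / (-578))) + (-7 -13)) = -36031 / 3550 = -10.15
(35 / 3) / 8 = 35 / 24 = 1.46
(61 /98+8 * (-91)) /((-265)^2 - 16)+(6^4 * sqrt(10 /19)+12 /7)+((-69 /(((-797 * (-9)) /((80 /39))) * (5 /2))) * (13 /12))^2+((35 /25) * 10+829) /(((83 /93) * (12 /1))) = 4725862620318505451 /58766335844063148+1296 * sqrt(190) /19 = 1020.64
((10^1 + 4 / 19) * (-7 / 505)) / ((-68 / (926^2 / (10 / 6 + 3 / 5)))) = 436669653 / 554591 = 787.37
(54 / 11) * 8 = 432 / 11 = 39.27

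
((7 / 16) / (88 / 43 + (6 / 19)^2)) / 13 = 108661 / 6929728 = 0.02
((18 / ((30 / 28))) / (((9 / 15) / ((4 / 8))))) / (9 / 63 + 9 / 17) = 833 / 40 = 20.82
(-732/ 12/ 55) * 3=-183/ 55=-3.33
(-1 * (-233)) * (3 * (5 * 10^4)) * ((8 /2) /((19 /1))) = 139800000 /19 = 7357894.74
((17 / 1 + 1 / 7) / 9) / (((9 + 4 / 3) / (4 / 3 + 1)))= 40 / 93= 0.43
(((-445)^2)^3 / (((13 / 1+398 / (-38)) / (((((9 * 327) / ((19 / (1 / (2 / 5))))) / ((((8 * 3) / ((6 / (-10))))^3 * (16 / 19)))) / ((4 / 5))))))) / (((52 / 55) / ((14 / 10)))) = -2228965749159687759375 / 54525952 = -40878988213900.19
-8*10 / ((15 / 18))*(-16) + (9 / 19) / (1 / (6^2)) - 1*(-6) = 29622 / 19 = 1559.05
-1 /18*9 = -1 /2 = -0.50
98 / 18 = 49 / 9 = 5.44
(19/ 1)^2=361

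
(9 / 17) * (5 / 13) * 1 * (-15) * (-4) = 2700 / 221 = 12.22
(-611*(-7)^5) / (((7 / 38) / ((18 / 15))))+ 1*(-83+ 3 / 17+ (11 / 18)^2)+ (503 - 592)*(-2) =1842310253509 / 27540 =66895797.15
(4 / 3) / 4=1 / 3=0.33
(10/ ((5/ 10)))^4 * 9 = 1440000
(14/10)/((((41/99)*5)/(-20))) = -2772/205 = -13.52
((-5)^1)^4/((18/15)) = 520.83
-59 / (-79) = 59 / 79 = 0.75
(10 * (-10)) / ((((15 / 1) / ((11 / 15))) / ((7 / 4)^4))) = -26411 / 576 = -45.85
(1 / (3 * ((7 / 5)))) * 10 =50 / 21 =2.38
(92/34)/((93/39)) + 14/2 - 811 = -423110/527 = -802.87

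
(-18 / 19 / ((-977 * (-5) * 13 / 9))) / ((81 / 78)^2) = -104 / 835335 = -0.00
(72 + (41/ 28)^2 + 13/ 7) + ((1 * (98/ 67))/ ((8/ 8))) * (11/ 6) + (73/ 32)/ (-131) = 3247861205/ 41287008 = 78.67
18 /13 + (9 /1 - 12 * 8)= -1113 /13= -85.62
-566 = -566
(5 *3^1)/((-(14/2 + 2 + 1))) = -1.50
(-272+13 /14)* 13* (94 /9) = -772915 /21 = -36805.48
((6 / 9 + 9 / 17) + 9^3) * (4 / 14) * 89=946960 / 51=18567.84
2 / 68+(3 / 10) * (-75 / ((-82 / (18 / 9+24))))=7.16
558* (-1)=-558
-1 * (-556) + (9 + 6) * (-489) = -6779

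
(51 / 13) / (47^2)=51 / 28717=0.00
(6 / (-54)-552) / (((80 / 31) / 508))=-19562953 / 180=-108683.07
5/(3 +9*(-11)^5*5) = -5/7247292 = -0.00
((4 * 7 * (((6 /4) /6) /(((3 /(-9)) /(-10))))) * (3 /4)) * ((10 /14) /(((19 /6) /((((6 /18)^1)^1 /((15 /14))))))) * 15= 3150 /19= 165.79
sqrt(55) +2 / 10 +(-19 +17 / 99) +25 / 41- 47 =-1319551 / 20295 +sqrt(55) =-57.60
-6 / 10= -3 / 5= -0.60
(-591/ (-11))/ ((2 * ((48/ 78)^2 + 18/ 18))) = 99879/ 5126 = 19.48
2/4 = 1/2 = 0.50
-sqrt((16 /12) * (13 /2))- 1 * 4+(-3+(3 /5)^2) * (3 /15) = -566 /125- sqrt(78) /3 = -7.47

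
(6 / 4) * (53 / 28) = 159 / 56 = 2.84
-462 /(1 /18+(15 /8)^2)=-24192 /187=-129.37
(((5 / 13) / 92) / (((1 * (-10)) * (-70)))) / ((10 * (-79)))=-1 / 132277600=-0.00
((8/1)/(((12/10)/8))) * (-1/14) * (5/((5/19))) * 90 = -45600/7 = -6514.29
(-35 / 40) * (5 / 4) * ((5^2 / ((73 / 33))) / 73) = -28875 / 170528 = -0.17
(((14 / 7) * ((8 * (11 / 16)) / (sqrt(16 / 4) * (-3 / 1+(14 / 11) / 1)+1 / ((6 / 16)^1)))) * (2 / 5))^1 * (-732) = 265716 / 65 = 4087.94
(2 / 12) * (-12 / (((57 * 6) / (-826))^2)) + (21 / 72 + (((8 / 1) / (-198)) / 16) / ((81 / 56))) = -263467057 / 23158872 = -11.38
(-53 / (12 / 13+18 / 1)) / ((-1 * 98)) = 689 / 24108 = 0.03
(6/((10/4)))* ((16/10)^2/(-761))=-768/95125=-0.01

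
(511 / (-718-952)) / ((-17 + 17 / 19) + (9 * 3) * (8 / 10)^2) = -0.26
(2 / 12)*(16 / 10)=4 / 15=0.27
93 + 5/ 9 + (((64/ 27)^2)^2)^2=307897828901434/ 282429536481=1090.18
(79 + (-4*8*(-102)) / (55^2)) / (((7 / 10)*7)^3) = 9689560 / 14235529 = 0.68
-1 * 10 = -10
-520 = -520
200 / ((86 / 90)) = 9000 / 43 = 209.30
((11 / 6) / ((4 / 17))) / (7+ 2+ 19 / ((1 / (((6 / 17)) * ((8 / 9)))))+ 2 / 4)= 3179 / 6308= 0.50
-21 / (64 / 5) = -105 / 64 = -1.64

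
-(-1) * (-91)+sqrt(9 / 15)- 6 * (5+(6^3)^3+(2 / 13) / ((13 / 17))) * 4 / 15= -13625128919 / 845+sqrt(15) / 5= -16124412.15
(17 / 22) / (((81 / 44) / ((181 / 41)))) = 6154 / 3321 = 1.85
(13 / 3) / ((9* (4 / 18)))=13 / 6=2.17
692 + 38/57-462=692/3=230.67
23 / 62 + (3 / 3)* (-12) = -721 / 62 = -11.63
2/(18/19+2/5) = 95/64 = 1.48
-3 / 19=-0.16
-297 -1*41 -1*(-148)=-190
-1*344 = -344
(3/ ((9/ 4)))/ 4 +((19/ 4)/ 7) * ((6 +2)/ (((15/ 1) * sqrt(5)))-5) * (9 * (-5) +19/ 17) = 106543/ 714-28348 * sqrt(5)/ 8925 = 142.12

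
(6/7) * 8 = 48/7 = 6.86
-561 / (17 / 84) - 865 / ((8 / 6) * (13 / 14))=-90237 / 26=-3470.65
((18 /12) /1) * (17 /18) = 17 /12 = 1.42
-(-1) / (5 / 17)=17 / 5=3.40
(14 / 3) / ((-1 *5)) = -14 / 15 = -0.93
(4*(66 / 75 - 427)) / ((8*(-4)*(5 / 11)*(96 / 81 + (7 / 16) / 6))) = 12655764 / 135875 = 93.14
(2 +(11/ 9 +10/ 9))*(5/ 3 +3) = 182/ 9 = 20.22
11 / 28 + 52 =1467 / 28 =52.39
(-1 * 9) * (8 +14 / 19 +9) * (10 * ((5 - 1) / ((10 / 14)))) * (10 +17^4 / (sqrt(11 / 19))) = -14185874808 * sqrt(209) / 209 - 1698480 / 19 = -981346872.41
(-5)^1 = -5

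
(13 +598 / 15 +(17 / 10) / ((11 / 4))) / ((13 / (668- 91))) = 1018405 / 429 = 2373.90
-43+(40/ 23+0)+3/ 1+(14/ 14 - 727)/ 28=-20669/ 322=-64.19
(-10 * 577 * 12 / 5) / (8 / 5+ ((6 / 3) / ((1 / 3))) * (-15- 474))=4.72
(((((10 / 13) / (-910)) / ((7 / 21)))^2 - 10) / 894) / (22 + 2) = -0.00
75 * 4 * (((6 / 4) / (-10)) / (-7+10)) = -15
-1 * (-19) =19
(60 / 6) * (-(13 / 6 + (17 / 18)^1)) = -280 / 9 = -31.11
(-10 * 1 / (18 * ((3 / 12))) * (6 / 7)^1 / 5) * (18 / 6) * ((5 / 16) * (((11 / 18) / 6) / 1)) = -55 / 1512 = -0.04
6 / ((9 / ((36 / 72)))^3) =1 / 972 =0.00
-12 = -12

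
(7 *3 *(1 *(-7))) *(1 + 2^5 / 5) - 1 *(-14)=-5369 / 5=-1073.80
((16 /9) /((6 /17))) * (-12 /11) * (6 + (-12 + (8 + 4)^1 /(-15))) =37.37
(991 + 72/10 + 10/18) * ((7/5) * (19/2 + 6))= 4876424/225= 21673.00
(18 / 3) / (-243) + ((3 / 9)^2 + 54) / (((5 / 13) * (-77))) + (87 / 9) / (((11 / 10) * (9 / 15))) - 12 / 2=6.79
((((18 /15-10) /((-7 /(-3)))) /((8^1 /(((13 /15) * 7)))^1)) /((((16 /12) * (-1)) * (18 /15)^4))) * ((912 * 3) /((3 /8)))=67925 /9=7547.22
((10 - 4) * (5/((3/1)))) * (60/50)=12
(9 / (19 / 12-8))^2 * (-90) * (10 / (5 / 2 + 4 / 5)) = -34992000 / 65219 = -536.53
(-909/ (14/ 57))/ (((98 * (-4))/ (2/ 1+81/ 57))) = 177255/ 5488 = 32.30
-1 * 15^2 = -225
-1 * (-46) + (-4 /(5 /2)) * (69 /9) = 506 /15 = 33.73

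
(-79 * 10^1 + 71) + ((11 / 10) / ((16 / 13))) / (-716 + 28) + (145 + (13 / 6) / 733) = -138945437017 / 242065920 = -574.00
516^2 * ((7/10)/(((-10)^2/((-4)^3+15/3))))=-13745466/125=-109963.73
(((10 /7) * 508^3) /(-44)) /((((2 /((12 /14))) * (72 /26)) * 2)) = -532579580 /1617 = -329362.76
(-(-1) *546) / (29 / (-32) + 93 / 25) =436800 / 2251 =194.05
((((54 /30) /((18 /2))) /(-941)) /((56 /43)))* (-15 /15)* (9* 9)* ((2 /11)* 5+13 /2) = 567729 /5796560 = 0.10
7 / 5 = 1.40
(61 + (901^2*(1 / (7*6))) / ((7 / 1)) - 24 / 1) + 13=826501 / 294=2811.23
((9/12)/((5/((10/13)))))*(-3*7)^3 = -27783/26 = -1068.58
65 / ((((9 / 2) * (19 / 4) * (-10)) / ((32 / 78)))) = -64 / 513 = -0.12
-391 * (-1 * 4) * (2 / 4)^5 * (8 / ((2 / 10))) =1955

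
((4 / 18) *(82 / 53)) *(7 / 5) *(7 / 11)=8036 / 26235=0.31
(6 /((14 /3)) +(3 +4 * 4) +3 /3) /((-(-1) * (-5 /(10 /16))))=-149 /56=-2.66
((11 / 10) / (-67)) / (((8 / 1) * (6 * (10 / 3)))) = -11 / 107200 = -0.00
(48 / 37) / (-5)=-48 / 185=-0.26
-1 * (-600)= 600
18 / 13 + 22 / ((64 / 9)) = 1863 / 416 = 4.48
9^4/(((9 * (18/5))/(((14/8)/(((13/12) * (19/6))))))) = 25515/247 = 103.30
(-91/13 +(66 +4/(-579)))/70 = 34157/40530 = 0.84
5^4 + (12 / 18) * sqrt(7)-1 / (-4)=2 * sqrt(7) / 3 + 2501 / 4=627.01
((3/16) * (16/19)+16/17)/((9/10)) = 3550/2907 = 1.22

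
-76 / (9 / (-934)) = 7887.11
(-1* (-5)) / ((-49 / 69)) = -345 / 49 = -7.04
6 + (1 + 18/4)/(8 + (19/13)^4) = 419989/65238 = 6.44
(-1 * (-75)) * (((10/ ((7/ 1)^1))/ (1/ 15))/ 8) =5625/ 28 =200.89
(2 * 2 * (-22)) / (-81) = 88 / 81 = 1.09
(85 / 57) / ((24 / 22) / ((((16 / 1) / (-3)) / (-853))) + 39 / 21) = 26180 / 3095727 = 0.01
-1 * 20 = -20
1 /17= 0.06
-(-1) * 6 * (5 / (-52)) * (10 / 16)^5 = -46875 / 851968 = -0.06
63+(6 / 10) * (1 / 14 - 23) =3447 / 70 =49.24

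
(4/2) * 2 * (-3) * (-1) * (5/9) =20/3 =6.67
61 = 61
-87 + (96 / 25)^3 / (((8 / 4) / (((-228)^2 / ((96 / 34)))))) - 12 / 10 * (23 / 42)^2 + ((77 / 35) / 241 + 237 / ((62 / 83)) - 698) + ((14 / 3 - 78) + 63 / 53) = 520703.76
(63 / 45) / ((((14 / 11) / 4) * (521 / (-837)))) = -18414 / 2605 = -7.07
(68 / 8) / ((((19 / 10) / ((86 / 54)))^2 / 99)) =17288150 / 29241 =591.23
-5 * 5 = -25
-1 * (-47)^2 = -2209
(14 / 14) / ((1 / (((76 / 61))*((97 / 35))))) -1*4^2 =-26788 / 2135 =-12.55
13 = 13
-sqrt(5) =-2.24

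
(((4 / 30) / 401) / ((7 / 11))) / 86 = 0.00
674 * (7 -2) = 3370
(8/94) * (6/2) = 12/47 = 0.26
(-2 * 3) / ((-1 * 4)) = 3 / 2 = 1.50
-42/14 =-3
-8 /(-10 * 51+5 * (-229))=8 /1655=0.00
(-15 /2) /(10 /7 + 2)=-35 /16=-2.19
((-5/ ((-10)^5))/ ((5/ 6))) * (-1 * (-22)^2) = -363/ 12500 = -0.03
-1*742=-742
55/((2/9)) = 495/2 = 247.50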